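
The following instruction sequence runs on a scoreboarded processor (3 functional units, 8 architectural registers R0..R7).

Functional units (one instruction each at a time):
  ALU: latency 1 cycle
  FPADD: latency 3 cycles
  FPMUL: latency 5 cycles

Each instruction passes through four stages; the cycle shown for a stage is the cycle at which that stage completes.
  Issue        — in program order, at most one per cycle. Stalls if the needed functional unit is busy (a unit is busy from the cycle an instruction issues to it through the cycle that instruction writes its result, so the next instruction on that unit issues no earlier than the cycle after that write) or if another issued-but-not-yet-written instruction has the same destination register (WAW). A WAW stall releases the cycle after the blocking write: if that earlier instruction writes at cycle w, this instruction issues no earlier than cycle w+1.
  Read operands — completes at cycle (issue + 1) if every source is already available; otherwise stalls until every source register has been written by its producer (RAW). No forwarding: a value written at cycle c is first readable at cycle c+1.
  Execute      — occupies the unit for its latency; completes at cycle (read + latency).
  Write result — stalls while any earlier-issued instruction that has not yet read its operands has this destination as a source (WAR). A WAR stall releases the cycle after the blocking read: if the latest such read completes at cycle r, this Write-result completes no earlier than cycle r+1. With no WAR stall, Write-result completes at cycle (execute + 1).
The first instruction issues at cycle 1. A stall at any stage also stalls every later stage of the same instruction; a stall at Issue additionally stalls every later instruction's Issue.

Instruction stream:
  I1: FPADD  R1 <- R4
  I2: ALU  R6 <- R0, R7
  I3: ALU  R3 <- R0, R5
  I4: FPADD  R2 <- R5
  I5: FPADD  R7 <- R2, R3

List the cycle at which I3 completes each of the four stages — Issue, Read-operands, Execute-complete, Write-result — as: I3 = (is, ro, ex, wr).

I3 = (6, 7, 8, 9)

cycle 1: I1→FPADD
cycle 2: I1 RO; I2→ALU
cycle 3: I2 RO
cycle 4: I2 EX
cycle 5: I1 EX; I2 WR R6
cycle 6: I1 WR R1; I3→ALU
cycle 7: I3 RO; I4→FPADD
cycle 8: I3 EX; I4 RO
cycle 9: I3 WR R3
cycle 11: I4 EX
cycle 12: I4 WR R2
cycle 13: I5→FPADD
cycle 14: I5 RO
cycle 17: I5 EX
cycle 18: I5 WR R7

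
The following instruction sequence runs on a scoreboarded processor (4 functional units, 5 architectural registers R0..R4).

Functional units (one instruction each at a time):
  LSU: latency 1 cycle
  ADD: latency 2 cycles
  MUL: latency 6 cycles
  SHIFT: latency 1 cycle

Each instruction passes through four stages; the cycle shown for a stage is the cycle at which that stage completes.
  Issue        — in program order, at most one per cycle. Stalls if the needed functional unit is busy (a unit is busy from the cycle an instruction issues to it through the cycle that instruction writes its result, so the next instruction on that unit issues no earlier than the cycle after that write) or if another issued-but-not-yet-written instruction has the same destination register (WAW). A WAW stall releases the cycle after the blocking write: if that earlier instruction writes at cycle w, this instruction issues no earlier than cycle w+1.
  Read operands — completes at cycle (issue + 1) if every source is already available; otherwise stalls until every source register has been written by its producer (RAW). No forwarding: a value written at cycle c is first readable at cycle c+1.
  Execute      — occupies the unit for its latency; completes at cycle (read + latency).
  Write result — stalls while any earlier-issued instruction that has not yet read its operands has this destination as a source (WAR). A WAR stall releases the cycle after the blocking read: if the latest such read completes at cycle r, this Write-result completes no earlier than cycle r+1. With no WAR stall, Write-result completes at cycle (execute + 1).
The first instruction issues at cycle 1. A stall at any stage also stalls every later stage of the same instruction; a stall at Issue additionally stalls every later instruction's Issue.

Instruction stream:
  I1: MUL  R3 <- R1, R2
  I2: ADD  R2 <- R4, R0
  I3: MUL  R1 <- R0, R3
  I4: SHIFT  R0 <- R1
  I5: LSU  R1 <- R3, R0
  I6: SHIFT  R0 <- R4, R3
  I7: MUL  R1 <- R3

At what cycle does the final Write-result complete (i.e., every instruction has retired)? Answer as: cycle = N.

I1 -> (1, 2, 8, 9)
I2 -> (2, 3, 5, 6)
I3 -> (10, 11, 17, 18)  // struct: MUL busy until I1 writes@9
I4 -> (11, 19, 20, 21)  // RAW R1: wait I3 write@18
I5 -> (19, 22, 23, 24)  // WAW R1: wait I3 write@18, RAW R0: wait I4 write@21
I6 -> (22, 23, 24, 25)  // struct: SHIFT busy until I4 writes@21
I7 -> (25, 26, 32, 33)  // WAW R1: wait I5 write@24

cycle = 33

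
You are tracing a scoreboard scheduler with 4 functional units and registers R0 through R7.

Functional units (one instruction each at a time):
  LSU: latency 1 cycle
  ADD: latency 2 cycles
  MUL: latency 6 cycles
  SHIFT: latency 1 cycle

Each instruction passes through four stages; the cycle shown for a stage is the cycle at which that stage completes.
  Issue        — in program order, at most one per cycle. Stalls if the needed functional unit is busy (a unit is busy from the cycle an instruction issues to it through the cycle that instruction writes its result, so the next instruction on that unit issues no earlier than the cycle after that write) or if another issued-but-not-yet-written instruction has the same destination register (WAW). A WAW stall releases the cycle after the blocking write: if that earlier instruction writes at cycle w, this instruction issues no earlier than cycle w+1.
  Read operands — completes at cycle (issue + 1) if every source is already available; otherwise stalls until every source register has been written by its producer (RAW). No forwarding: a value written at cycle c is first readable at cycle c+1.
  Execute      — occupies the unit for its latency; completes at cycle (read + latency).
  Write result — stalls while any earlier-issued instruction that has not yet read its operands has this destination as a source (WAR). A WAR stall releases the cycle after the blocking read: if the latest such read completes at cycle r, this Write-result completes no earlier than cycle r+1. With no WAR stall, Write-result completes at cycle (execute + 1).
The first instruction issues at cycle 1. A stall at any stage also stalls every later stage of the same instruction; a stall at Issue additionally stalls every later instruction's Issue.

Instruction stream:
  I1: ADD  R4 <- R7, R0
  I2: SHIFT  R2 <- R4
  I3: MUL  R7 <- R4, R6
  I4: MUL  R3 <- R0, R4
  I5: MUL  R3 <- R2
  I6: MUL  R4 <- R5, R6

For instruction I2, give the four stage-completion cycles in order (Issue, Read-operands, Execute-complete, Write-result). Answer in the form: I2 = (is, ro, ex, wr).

I1 -> (1, 2, 4, 5)
I2 -> (2, 6, 7, 8)  // RAW R4: wait I1 write@5
I3 -> (3, 6, 12, 13)  // RAW R4: wait I1 write@5
I4 -> (14, 15, 21, 22)  // struct: MUL busy until I3 writes@13
I5 -> (23, 24, 30, 31)  // struct: MUL busy until I4 writes@22
I6 -> (32, 33, 39, 40)  // struct: MUL busy until I5 writes@31

I2 = (2, 6, 7, 8)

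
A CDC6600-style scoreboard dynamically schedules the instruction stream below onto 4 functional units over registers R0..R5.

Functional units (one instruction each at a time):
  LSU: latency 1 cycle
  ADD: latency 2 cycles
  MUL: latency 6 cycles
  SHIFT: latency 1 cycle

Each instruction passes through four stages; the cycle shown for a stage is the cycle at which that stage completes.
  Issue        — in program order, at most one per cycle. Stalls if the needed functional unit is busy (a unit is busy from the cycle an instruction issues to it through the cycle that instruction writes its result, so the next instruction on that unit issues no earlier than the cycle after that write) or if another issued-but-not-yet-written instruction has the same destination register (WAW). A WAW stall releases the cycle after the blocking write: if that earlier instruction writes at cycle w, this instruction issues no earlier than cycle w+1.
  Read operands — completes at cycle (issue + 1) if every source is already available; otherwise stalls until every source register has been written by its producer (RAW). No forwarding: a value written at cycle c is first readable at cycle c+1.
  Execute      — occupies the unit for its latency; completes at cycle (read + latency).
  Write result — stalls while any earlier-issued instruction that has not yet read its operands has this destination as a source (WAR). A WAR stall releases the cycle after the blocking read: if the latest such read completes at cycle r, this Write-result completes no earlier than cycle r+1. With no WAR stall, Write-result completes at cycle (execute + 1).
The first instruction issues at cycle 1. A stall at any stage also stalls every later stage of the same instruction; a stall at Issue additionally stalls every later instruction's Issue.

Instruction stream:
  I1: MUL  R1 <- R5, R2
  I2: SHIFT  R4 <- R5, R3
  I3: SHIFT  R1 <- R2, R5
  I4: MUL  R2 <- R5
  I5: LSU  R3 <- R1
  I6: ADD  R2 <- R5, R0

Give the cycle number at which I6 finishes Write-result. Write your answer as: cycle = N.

cycle = 24

cycle 1: I1→MUL
cycle 2: I1 RO | I2→SHIFT
cycle 3: I2 RO
cycle 4: I2 EX
cycle 5: I2 WR R4
cycle 8: I1 EX
cycle 9: I1 WR R1
cycle 10: I3→SHIFT
cycle 11: I3 RO | I4→MUL
cycle 12: I3 EX | I4 RO | I5→LSU
cycle 13: I3 WR R1
cycle 14: I5 RO
cycle 15: I5 EX
cycle 16: I5 WR R3
cycle 18: I4 EX
cycle 19: I4 WR R2
cycle 20: I6→ADD
cycle 21: I6 RO
cycle 23: I6 EX
cycle 24: I6 WR R2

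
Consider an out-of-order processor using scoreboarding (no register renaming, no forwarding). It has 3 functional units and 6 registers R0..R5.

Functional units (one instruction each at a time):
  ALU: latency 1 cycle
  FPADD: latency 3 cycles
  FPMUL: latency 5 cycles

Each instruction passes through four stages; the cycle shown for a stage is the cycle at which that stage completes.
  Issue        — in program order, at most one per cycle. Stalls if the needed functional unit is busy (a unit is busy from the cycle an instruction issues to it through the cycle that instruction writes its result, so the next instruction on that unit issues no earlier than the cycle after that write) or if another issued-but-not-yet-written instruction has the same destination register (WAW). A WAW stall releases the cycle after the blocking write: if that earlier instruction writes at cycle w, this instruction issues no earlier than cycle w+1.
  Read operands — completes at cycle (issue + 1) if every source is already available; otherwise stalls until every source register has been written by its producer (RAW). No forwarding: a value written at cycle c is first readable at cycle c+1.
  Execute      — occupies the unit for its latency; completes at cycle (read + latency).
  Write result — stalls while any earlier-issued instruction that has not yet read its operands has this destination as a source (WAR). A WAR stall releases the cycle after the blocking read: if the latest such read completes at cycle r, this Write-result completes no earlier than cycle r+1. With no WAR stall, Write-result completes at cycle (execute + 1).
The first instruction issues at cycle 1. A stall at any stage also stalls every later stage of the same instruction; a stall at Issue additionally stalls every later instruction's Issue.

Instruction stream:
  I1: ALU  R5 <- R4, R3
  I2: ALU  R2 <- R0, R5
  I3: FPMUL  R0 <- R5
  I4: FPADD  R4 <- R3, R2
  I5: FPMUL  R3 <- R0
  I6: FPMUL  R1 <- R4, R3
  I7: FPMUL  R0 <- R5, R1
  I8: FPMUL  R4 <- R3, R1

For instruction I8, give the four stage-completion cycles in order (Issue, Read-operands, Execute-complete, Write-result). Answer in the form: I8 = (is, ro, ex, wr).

I8 = (38, 39, 44, 45)

I1 -> (1, 2, 3, 4)
I2 -> (5, 6, 7, 8)  // struct: ALU busy until I1 writes@4
I3 -> (6, 7, 12, 13)
I4 -> (7, 9, 12, 13)  // RAW R2: wait I2 write@8
I5 -> (14, 15, 20, 21)  // struct: FPMUL busy until I3 writes@13
I6 -> (22, 23, 28, 29)  // struct: FPMUL busy until I5 writes@21
I7 -> (30, 31, 36, 37)  // struct: FPMUL busy until I6 writes@29
I8 -> (38, 39, 44, 45)  // struct: FPMUL busy until I7 writes@37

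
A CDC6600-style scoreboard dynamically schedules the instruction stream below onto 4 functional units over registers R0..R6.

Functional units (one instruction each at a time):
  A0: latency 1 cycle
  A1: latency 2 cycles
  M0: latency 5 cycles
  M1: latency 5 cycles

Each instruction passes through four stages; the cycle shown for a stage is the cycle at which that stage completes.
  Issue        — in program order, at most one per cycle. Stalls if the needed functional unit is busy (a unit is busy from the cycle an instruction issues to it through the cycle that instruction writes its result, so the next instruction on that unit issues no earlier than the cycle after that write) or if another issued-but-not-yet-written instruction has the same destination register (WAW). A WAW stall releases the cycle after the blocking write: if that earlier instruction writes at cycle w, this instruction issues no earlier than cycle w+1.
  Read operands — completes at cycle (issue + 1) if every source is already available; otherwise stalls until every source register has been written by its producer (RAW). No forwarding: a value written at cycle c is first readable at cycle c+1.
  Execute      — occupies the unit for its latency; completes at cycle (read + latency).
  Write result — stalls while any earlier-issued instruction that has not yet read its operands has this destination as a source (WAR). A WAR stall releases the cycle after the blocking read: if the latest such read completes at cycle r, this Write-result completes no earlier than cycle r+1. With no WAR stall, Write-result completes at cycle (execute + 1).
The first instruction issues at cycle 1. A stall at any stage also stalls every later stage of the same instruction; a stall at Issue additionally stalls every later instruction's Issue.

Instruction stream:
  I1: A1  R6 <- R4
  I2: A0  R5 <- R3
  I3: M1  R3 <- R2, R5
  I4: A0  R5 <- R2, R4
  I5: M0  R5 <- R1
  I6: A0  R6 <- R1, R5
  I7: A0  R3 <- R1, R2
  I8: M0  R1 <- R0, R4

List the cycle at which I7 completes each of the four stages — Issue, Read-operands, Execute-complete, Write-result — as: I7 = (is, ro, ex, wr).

I7 = (21, 22, 23, 24)

c1: issue I1 (A1)
c2: I1 read-ops | issue I2 (A0)
c3: I2 read-ops | issue I3 (M1)
c4: I1 finished on A1 | I2 finished on A0
c5: I1→R6 | I2→R5
c6: I3 read-ops | issue I4 (A0)
c7: I4 read-ops
c8: I4 finished on A0
c9: I4→R5
c10: issue I5 (M0)
c11: I3 finished on M1 | I5 read-ops | issue I6 (A0)
c12: I3→R3
c16: I5 finished on M0
c17: I5→R5
c18: I6 read-ops
c19: I6 finished on A0
c20: I6→R6
c21: issue I7 (A0)
c22: I7 read-ops | issue I8 (M0)
c23: I7 finished on A0 | I8 read-ops
c24: I7→R3
c28: I8 finished on M0
c29: I8→R1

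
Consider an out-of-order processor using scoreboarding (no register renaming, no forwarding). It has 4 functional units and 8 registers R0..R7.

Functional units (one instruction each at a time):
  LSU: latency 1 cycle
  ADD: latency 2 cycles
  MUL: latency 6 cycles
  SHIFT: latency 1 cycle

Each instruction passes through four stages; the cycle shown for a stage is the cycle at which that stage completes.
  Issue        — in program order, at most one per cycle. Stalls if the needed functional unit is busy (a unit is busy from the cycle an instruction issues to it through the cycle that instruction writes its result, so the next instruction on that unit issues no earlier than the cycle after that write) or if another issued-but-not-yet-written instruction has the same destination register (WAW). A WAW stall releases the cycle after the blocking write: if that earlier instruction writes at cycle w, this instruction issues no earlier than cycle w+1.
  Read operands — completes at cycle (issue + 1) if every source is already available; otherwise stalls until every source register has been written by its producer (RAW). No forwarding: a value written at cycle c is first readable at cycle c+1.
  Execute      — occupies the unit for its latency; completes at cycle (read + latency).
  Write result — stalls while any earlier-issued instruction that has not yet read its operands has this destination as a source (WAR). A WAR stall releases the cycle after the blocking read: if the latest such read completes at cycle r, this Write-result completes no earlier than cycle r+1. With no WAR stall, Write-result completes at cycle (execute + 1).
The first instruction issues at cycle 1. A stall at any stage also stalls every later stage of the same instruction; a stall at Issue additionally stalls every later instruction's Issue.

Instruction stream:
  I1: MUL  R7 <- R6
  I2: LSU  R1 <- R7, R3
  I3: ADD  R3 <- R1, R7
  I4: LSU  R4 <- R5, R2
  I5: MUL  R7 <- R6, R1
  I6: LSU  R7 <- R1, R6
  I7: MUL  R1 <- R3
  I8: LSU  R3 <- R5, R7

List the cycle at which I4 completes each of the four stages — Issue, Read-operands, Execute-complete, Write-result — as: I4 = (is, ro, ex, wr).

1) issue 1, read 2, done 8, write 9
2) issue 2, read 10, done 11, write 12  <RAW R7: wait I1 write@9>
3) issue 3, read 13, done 15, write 16  <RAW R1: wait I2 write@12>
4) issue 13, read 14, done 15, write 16  <struct: LSU busy until I2 writes@12>
5) issue 14, read 15, done 21, write 22
6) issue 23, read 24, done 25, write 26  <WAW R7: wait I5 write@22>
7) issue 24, read 25, done 31, write 32
8) issue 27, read 28, done 29, write 30  <struct: LSU busy until I6 writes@26>

I4 = (13, 14, 15, 16)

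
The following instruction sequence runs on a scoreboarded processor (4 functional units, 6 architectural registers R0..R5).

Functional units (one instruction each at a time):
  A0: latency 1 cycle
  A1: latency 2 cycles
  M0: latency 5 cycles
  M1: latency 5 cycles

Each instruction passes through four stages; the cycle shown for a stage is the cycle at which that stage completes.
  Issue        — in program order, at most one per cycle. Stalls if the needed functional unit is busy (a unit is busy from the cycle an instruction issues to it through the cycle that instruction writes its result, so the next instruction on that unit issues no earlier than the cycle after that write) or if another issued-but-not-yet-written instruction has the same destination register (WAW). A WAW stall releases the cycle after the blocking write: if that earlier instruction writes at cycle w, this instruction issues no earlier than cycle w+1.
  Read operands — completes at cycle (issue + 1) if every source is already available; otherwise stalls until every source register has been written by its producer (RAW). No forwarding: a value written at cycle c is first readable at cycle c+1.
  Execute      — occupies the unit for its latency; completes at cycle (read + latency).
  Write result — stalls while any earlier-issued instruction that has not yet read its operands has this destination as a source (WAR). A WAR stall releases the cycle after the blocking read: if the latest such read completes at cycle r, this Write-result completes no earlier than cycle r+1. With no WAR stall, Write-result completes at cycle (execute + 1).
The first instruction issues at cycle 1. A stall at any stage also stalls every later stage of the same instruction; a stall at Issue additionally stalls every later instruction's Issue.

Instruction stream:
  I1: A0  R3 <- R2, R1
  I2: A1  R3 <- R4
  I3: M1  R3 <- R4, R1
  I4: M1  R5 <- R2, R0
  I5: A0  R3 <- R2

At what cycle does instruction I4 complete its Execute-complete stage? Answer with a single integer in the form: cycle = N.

cycle = 24

t=1  I1→A0
t=2  I1 RO
t=3  I1 EX
t=4  I1 WR R3
t=5  I2→A1
t=6  I2 RO
t=8  I2 EX
t=9  I2 WR R3
t=10  I3→M1
t=11  I3 RO
t=16  I3 EX
t=17  I3 WR R3
t=18  I4→M1
t=19  I4 RO; I5→A0
t=20  I5 RO
t=21  I5 EX
t=22  I5 WR R3
t=24  I4 EX
t=25  I4 WR R5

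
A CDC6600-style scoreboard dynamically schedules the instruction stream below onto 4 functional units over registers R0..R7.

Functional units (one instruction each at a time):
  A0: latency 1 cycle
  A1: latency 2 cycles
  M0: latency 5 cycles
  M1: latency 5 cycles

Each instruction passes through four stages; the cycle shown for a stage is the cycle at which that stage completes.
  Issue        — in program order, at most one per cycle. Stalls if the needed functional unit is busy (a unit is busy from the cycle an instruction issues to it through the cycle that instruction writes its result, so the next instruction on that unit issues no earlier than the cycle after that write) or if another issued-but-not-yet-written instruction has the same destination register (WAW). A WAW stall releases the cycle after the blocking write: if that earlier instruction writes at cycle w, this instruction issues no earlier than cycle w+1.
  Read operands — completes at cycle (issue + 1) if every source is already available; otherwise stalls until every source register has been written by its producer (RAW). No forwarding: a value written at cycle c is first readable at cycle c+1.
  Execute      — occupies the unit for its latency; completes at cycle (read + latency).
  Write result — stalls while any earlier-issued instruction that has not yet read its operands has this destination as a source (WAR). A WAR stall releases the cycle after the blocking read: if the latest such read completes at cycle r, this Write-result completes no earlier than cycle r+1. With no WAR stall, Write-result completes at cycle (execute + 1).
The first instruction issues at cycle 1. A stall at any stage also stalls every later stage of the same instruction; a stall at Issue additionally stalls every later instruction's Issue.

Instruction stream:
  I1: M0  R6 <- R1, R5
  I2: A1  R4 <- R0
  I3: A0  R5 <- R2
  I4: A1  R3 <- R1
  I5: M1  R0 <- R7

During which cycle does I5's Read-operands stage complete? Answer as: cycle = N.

I1  is:1  ro:2  ex:7  wr:8
I2  is:2  ro:3  ex:5  wr:6
I3  is:3  ro:4  ex:5  wr:6
I4  is:7  ro:8  ex:10  wr:11  — struct: A1 busy until I2 writes@6
I5  is:8  ro:9  ex:14  wr:15

cycle = 9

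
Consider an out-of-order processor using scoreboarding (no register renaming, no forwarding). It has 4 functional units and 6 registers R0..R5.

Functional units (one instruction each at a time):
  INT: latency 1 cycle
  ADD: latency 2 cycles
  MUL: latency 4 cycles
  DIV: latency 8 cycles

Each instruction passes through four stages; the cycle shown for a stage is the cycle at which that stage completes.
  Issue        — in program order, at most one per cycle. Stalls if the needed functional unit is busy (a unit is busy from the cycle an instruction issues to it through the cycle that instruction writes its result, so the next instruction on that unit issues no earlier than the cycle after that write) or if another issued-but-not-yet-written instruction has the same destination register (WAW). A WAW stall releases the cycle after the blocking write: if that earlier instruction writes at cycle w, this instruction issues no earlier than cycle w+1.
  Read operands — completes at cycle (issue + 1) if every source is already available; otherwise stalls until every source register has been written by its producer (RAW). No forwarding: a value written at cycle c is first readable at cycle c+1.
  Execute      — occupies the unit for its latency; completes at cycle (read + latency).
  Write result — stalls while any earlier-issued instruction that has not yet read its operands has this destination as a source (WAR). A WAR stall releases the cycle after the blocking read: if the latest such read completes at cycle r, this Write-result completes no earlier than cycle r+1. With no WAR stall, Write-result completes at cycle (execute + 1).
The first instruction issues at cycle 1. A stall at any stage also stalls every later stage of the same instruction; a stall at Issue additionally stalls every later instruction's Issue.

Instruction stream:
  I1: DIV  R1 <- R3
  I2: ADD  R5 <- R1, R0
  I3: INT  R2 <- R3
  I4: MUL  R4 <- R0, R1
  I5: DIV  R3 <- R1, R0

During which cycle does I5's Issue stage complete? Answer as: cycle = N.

cycle = 12

I1: IS=1 RO=2 EX=10 WR=11
I2: IS=2 RO=12 EX=14 WR=15  [RAW R1: wait I1 write@11]
I3: IS=3 RO=4 EX=5 WR=6
I4: IS=4 RO=12 EX=16 WR=17  [RAW R1: wait I1 write@11]
I5: IS=12 RO=13 EX=21 WR=22  [struct: DIV busy until I1 writes@11]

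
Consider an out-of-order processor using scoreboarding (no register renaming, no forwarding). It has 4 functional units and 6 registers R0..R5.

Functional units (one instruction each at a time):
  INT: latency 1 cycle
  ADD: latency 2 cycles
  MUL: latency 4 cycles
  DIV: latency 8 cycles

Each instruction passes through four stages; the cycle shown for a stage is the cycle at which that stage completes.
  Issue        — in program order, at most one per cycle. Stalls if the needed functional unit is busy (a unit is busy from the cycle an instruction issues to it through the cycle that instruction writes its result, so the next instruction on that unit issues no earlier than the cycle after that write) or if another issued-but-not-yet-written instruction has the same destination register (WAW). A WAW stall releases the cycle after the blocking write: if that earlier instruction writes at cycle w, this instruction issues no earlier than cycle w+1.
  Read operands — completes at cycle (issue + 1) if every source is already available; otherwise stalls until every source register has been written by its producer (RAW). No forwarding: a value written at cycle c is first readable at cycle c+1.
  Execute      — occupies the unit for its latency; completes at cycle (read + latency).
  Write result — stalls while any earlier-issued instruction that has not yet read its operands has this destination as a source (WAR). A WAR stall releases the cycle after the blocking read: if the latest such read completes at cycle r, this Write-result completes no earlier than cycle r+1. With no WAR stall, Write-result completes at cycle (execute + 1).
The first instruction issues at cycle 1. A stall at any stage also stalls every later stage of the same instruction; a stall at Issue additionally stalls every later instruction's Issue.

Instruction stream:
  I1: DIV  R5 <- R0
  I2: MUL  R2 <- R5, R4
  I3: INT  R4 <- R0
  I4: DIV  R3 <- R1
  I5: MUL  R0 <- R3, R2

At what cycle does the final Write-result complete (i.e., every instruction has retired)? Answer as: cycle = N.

cycle = 28

1) issue 1, read 2, done 10, write 11
2) issue 2, read 12, done 16, write 17  <RAW R5: wait I1 write@11>
3) issue 3, read 4, done 5, write 13  <WAR R4: wait I2 read@12>
4) issue 12, read 13, done 21, write 22  <struct: DIV busy until I1 writes@11>
5) issue 18, read 23, done 27, write 28  <struct: MUL busy until I2 writes@17 / RAW R3: wait I4 write@22>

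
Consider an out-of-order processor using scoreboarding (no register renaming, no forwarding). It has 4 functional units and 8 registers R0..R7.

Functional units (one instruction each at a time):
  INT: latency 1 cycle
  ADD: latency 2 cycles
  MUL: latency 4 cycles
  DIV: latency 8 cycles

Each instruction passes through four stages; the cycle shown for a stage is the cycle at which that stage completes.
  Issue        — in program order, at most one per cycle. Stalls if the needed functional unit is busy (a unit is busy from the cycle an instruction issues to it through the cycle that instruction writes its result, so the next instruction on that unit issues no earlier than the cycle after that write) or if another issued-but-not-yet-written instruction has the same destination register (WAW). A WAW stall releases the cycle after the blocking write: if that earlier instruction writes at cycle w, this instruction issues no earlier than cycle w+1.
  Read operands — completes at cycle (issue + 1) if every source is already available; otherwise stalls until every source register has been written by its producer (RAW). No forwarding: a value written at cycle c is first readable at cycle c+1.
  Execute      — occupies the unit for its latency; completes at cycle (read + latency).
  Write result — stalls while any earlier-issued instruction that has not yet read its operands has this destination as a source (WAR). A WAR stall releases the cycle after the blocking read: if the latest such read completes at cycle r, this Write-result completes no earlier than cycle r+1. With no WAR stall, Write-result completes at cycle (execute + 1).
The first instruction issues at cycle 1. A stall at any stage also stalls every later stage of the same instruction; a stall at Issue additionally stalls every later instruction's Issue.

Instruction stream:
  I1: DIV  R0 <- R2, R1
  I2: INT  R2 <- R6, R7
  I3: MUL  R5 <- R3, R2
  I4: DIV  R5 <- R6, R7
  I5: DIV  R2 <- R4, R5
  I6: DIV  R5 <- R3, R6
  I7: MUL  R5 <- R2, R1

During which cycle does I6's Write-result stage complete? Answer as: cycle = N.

cycle = 44

I1  is:1  ro:2  ex:10  wr:11
I2  is:2  ro:3  ex:4  wr:5
I3  is:3  ro:6  ex:10  wr:11  — RAW R2: wait I2 write@5
I4  is:12  ro:13  ex:21  wr:22  — WAW R5: wait I3 write@11
I5  is:23  ro:24  ex:32  wr:33  — struct: DIV busy until I4 writes@22
I6  is:34  ro:35  ex:43  wr:44  — struct: DIV busy until I5 writes@33
I7  is:45  ro:46  ex:50  wr:51  — WAW R5: wait I6 write@44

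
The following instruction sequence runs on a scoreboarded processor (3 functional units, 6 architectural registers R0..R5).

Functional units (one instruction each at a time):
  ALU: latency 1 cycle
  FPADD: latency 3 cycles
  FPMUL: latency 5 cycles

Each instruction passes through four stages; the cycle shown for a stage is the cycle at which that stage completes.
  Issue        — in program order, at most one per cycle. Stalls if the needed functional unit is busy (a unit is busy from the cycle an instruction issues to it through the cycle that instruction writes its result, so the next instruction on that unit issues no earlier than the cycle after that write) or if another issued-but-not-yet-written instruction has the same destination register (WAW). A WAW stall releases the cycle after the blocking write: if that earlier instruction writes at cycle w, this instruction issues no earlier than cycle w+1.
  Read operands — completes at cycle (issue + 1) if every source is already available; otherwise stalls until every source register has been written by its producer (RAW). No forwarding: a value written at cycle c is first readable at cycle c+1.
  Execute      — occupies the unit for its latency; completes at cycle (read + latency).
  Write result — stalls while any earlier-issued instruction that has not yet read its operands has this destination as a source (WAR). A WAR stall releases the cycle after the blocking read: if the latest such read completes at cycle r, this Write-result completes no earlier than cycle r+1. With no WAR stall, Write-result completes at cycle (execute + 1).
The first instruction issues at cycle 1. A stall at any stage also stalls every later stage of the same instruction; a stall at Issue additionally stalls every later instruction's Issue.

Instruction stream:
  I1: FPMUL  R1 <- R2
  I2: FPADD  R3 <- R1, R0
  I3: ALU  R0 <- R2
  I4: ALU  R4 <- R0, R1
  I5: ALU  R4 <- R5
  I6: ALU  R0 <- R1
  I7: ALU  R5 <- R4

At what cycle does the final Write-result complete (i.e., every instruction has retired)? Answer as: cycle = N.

cycle = 26

1) issue 1, read 2, done 7, write 8
2) issue 2, read 9, done 12, write 13  <RAW R1: wait I1 write@8>
3) issue 3, read 4, done 5, write 10  <WAR R0: wait I2 read@9>
4) issue 11, read 12, done 13, write 14  <struct: ALU busy until I3 writes@10>
5) issue 15, read 16, done 17, write 18  <struct: ALU busy until I4 writes@14>
6) issue 19, read 20, done 21, write 22  <struct: ALU busy until I5 writes@18>
7) issue 23, read 24, done 25, write 26  <struct: ALU busy until I6 writes@22>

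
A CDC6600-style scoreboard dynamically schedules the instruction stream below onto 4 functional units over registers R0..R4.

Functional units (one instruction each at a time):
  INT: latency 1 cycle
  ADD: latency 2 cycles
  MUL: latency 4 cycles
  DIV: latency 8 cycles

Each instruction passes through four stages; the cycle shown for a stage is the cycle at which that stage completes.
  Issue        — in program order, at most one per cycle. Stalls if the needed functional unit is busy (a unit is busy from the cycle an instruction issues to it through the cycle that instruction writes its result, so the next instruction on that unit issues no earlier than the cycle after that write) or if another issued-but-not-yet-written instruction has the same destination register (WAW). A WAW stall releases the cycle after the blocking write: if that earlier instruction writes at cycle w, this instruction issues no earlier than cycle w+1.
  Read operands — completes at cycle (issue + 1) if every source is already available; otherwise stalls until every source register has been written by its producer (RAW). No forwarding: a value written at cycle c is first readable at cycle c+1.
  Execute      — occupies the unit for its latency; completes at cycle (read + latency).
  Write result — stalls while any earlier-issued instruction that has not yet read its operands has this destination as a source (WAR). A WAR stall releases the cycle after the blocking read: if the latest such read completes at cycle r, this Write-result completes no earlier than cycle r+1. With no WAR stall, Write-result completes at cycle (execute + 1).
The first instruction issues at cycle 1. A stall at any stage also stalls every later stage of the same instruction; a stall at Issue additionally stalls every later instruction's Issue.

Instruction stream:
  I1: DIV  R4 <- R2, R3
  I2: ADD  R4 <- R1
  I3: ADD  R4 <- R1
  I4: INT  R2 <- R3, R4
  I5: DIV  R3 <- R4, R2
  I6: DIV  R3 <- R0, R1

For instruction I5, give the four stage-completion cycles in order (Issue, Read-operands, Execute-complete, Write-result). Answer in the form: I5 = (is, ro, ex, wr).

[1] I1 issues→DIV
[2] I1 reads
[10] I1 exec-done
[11] I1 writes R4
[12] I2 issues→ADD
[13] I2 reads
[15] I2 exec-done
[16] I2 writes R4
[17] I3 issues→ADD
[18] I3 reads | I4 issues→INT
[19] I5 issues→DIV
[20] I3 exec-done
[21] I3 writes R4
[22] I4 reads
[23] I4 exec-done
[24] I4 writes R2
[25] I5 reads
[33] I5 exec-done
[34] I5 writes R3
[35] I6 issues→DIV
[36] I6 reads
[44] I6 exec-done
[45] I6 writes R3

I5 = (19, 25, 33, 34)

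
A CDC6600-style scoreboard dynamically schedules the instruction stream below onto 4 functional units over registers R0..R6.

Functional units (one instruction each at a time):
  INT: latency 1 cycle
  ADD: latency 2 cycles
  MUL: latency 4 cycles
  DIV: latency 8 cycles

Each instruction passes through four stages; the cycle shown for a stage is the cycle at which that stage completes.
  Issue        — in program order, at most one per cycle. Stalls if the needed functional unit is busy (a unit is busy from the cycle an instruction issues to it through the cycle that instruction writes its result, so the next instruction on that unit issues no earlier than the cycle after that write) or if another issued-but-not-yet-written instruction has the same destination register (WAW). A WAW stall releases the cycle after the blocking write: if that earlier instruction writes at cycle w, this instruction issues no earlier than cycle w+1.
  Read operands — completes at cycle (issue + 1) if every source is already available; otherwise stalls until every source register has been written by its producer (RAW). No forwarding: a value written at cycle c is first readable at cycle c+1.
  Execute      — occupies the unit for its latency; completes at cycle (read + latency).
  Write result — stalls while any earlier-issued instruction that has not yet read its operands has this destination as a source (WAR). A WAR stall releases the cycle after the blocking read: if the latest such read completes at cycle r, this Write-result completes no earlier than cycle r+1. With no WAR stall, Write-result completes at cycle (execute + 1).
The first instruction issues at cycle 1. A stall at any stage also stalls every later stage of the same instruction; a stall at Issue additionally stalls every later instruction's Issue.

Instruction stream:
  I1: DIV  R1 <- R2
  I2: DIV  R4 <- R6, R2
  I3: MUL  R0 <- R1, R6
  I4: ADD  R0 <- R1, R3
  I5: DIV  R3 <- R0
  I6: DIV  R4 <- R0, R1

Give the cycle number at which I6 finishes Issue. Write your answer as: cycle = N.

cycle = 35

c1: I1 dispatched to DIV
c2: I1 operands ready
c10: I1 complete
c11: R1←I1
c12: I2 dispatched to DIV
c13: I2 operands ready, I3 dispatched to MUL
c14: I3 operands ready
c18: I3 complete
c19: R0←I3
c20: I4 dispatched to ADD
c21: I2 complete, I4 operands ready
c22: R4←I2
c23: I4 complete, I5 dispatched to DIV
c24: R0←I4
c25: I5 operands ready
c33: I5 complete
c34: R3←I5
c35: I6 dispatched to DIV
c36: I6 operands ready
c44: I6 complete
c45: R4←I6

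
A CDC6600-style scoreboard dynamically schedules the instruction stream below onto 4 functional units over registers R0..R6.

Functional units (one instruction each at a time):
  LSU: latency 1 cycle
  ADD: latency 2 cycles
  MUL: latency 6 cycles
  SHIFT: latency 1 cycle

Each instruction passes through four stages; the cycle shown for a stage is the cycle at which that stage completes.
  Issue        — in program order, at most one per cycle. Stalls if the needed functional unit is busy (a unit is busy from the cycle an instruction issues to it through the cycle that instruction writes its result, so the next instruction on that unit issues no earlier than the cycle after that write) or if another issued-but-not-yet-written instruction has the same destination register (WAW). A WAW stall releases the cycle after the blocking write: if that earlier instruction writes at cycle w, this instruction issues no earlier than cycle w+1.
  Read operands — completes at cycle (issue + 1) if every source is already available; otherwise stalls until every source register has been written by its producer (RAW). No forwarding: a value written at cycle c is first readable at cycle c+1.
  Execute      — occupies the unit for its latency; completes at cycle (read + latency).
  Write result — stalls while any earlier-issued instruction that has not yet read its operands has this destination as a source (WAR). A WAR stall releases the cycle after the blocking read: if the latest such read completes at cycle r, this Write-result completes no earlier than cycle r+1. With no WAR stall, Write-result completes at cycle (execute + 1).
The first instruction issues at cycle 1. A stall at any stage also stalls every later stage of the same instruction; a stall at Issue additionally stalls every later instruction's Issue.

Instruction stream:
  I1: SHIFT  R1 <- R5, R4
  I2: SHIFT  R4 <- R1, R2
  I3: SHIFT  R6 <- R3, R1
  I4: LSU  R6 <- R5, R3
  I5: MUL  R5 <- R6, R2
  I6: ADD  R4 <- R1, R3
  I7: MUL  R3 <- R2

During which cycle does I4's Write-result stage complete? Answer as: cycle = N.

cycle = 16

I1: IS=1 RO=2 EX=3 WR=4
I2: IS=5 RO=6 EX=7 WR=8  [struct: SHIFT busy until I1 writes@4]
I3: IS=9 RO=10 EX=11 WR=12  [struct: SHIFT busy until I2 writes@8]
I4: IS=13 RO=14 EX=15 WR=16  [WAW R6: wait I3 write@12]
I5: IS=14 RO=17 EX=23 WR=24  [RAW R6: wait I4 write@16]
I6: IS=15 RO=16 EX=18 WR=19
I7: IS=25 RO=26 EX=32 WR=33  [struct: MUL busy until I5 writes@24]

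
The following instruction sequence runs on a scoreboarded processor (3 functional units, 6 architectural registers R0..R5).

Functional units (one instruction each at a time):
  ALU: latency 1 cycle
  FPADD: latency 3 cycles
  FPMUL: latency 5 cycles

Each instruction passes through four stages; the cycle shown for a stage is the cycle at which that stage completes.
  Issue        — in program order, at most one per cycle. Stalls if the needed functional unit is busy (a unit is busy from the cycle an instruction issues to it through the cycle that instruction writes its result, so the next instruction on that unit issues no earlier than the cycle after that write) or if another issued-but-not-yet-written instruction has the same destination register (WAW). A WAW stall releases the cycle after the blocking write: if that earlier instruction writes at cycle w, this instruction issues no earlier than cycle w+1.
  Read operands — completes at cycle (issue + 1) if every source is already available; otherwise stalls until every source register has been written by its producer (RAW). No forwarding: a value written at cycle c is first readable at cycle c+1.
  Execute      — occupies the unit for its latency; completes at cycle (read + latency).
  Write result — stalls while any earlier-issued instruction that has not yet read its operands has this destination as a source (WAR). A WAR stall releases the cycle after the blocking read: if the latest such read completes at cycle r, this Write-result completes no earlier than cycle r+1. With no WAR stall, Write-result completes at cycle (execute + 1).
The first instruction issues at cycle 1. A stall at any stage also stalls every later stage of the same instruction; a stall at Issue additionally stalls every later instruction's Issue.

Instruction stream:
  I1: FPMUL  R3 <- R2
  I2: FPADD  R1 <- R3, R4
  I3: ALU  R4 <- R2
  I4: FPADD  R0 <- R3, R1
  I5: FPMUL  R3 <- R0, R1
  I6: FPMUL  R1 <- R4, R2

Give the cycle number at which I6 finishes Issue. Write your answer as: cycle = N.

cycle = 27

I1: IS=1 RO=2 EX=7 WR=8
I2: IS=2 RO=9 EX=12 WR=13  [RAW R3: wait I1 write@8]
I3: IS=3 RO=4 EX=5 WR=10  [WAR R4: wait I2 read@9]
I4: IS=14 RO=15 EX=18 WR=19  [struct: FPADD busy until I2 writes@13]
I5: IS=15 RO=20 EX=25 WR=26  [RAW R0: wait I4 write@19]
I6: IS=27 RO=28 EX=33 WR=34  [struct: FPMUL busy until I5 writes@26]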